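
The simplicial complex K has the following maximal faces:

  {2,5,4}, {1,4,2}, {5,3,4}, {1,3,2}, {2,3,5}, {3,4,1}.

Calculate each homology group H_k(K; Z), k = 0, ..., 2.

Fix the vertex order 1 < 2 < 3 < 4 < 5 and write every simplex with vertices in increasing order. Then dim K = 2 and the simplices of K are:

  0-simplices (5): [1], [2], [3], [4], [5]
  1-simplices (9): [1,2], [1,3], [1,4], [2,3], [2,4], [2,5], [3,4], [3,5], [4,5]
  2-simplices (6): [1,2,3], [1,2,4], [1,3,4], [2,3,5], [2,4,5], [3,4,5]

Hence C_0 ≅ Z^5, C_1 ≅ Z^9, C_2 ≅ Z^6.

∂_1: C_1 → C_0 is given by ∂[p,q] = [q] − [p]. For instance
  ∂[1,3] = [3] − [1].
As a 5×9 matrix over Z this has rank 4, with invariant factors (1,1,1,1).

∂_2: C_2 → C_1 acts by ∂[p,q,r] = [q,r] − [p,r] + [p,q]. For instance
  ∂[2,3,5] = [3,5] − [2,5] + [2,3],
  ∂[1,2,3] = [2,3] − [1,3] + [1,2].
The resulting 9×6 matrix has rank 5, and its Smith normal form has invariant factors (1,1,1,1,1).

Now H_k = ker ∂_k / im ∂_{k+1}, so:

  H_0: rank C_0 − rank ∂_1 = 5 − 4 = 1, and the invariant factors of ∂_1 are all 1, so H_0 ≅ Z.
  H_1: rank ker ∂_1 − rank ∂_2 = (9 − 4) − 5 = 0, and the invariant factors of ∂_2 are all 1, so H_1 ≅ 0.
  H_2: rank ker ∂_2 − rank ∂_3 = (6 − 5) − 0 = 1, and there is no ∂_3, so H_2 ≅ Z.

H_0 ≅ Z,  H_1 = 0,  H_2 ≅ Z.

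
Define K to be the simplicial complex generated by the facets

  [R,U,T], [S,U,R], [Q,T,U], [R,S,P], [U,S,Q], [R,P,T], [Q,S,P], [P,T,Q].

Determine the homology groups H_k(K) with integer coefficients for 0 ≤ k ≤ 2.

Take the total order P < Q < R < S < T < U on the vertex set. Then K (dimension 2) consists of the simplices:

  0-simplices (6): P, Q, R, S, T, U
  1-simplices (12): PQ, PR, PS, PT, QS, QT, QU, RS, RT, RU, SU, TU
  2-simplices (8): PQS, PQT, PRS, PRT, QSU, QTU, RSU, RTU

so the chain groups are C_0 ≅ Z^6, C_1 ≅ Z^12, C_2 ≅ Z^8.

Boundary ∂_1: C_1 → C_0 sends each edge [p,q] (with p < q) to q − p. For instance
  ∂QT = T − Q.
The 6×12 boundary matrix has rank 5 and Smith normal form diag(1,1,1,1,1).

Boundary ∂_2: C_2 → C_1 maps a triangle to the signed sum of its edges. For instance
  ∂PQT = QT − PT + PQ,
  ∂QSU = SU − QU + QS.
The resulting 12×8 matrix has rank 7, and its Smith normal form has invariant factors (1,1,1,1,1,1,1).

Now H_k = ker ∂_k / im ∂_{k+1}, so:

  H_0: rank C_0 − rank ∂_1 = 6 − 5 = 1, and the invariant factors of ∂_1 are all 1, so H_0 ≅ Z.
  H_1: rank ker ∂_1 − rank ∂_2 = (12 − 5) − 7 = 0, and the invariant factors of ∂_2 are all 1, so H_1 ≅ 0.
  H_2: rank ker ∂_2 − rank ∂_3 = (8 − 7) − 0 = 1, and there is no ∂_3, so H_2 ≅ Z.

As a check, the Euler characteristic is 6 − 12 + 8 = 2, which agrees with 1 − 0 + 1 = 2.
(K is a triangulation of the 2-sphere S^2.)

H_0 ≅ Z,  H_1 = 0,  H_2 ≅ Z.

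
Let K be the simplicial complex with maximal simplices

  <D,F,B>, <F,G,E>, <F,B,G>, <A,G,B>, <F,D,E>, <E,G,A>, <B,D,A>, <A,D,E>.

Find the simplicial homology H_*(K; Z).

H_0 = Z,  H_1 = 0,  H_2 = Z.

We work with the vertex ordering A < B < D < E < F < G. The simplices of K, each written with vertices in increasing order, are:

  0-simplices (6): A, B, D, E, F, G
  1-simplices (12): AB, AD, AE, AG, BD, BF, BG, DE, DF, EF, EG, FG
  2-simplices (8): ABD, ABG, ADE, AEG, BDF, BFG, DEF, EFG

Hence C_0 ≅ Z^6, C_1 ≅ Z^12, C_2 ≅ Z^8.

∂_1: C_1 → C_0 is given by ∂[p,q] = [q] − [p]. For instance
  ∂DE = E − D.
The 6×12 boundary matrix has rank 5 and Smith normal form diag(1,1,1,1,1).

Boundary ∂_2: C_2 → C_1 acts by ∂[p,q,r] = [q,r] − [p,r] + [p,q]. For instance
  ∂ABD = BD − AD + AB,
  ∂ABG = BG − AG + AB.
As a 12×8 matrix over Z this has rank 7, with invariant factors (1,1,1,1,1,1,1).

Now H_k = ker ∂_k / im ∂_{k+1}, so:

  H_0: rank C_0 − rank ∂_1 = 6 − 5 = 1, and the invariant factors of ∂_1 are all 1, so H_0 = Z.
  H_1: rank ker ∂_1 − rank ∂_2 = (12 − 5) − 7 = 0, and the invariant factors of ∂_2 are all 1, so H_1 = 0.
  H_2: rank ker ∂_2 − rank ∂_3 = (8 − 7) − 0 = 1, and there is no ∂_3, so H_2 = Z.

(K is a triangulation of the 2-sphere S^2.)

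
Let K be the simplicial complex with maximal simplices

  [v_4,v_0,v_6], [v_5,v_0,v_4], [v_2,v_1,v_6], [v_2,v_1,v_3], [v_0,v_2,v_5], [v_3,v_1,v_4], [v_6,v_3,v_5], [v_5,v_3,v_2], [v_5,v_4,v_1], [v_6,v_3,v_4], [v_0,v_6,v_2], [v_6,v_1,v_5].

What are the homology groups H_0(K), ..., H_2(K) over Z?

H_0 = Z,  H_1 = Z_2,  H_2 = 0.

Order the vertices as v_0 < v_1 < v_2 < v_3 < v_4 < v_5 < v_6. Listing each simplex with vertices in this order, K has dimension 2 with simplices:

  0-simplices (7): [v_0], [v_1], [v_2], [v_3], [v_4], [v_5], [v_6]
  1-simplices (18): (18 of them)
  2-simplices (12): (12 of them)

so the chain groups are C_0 ≅ Z^7, C_1 ≅ Z^18, C_2 ≅ Z^12.

The boundary map ∂_1: C_1 → C_0 is given by ∂[p,q] = [q] − [p]. For instance
  ∂[v_0,v_5] = [v_5] − [v_0].
The 7×18 boundary matrix has rank 6 and Smith normal form diag(1,1,1,1,1,1).

The boundary map ∂_2: C_2 → C_1 acts by ∂[p,q,r] = [q,r] − [p,r] + [p,q]. For instance
  ∂[v_0,v_4,v_6] = [v_4,v_6] − [v_0,v_6] + [v_0,v_4],
  ∂[v_0,v_4,v_5] = [v_4,v_5] − [v_0,v_5] + [v_0,v_4].
The 18×12 boundary matrix has rank 12 and Smith normal form diag(1,1,1,1,1,1,1,1,1,1,1,2).

Reading off H_k = ker ∂_k / im ∂_{k+1}:

  H_0: rank C_0 − rank ∂_1 = 7 − 6 = 1, and the invariant factors of ∂_1 are all 1, so H_0 = Z.
  H_1: rank ker ∂_1 − rank ∂_2 = (18 − 6) − 12 = 0, and ∂_2 has invariant factor 2 > 1, so H_1 = Z_2.
  H_2: rank ker ∂_2 − rank ∂_3 = (12 − 12) − 0 = 0, and there is no ∂_3, so H_2 = 0.

As a check, the Euler characteristic is 7 − 18 + 12 = 1, which agrees with 1 − 0 + 0 = 1.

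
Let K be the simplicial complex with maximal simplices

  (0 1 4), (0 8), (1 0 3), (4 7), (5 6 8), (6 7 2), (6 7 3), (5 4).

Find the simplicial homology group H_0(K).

Take the total order 0 < 1 < 2 < 3 < 4 < 5 < 6 < 7 < 8 on the vertex set. Then K (dimension 2) consists of the simplices:

  0-simplices (9): [0], [1], [2], [3], [4], [5], [6], [7], [8]
  1-simplices (16): [0,1], [0,3], [0,4], [0,8], [1,3], [1,4], [2,6], [2,7], [3,6], [3,7], [4,5], [4,7], [5,6], [5,8], [6,7], [6,8]
  2-simplices (5): [0,1,3], [0,1,4], [2,6,7], [3,6,7], [5,6,8]

so the chain groups are C_0 ≅ Z^9, C_1 ≅ Z^16, C_2 ≅ Z^5.

The boundary map ∂_1: C_1 → C_0 maps an edge to its endpoints' difference, ∂[p,q] = q − p.
This gives a 9×16 integer matrix of rank 8; reducing to Smith normal form yields diagonal entries (1,1,1,1,1,1,1,1).

∂_2: C_2 → C_1 maps a triangle to the signed sum of its edges. For instance
  ∂[0,1,3] = [1,3] − [0,3] + [0,1],
  ∂[5,6,8] = [6,8] − [5,8] + [5,6].
As a 16×5 matrix over Z this has rank 5, with invariant factors (1,1,1,1,1).

Computing H_k = (kernel of ∂_k) / (image of ∂_{k+1}):

  H_0: rank C_0 − rank ∂_1 = 9 − 8 = 1, and the invariant factors of ∂_1 are all 1, so H_0 ≅ Z.

H_0 = Z.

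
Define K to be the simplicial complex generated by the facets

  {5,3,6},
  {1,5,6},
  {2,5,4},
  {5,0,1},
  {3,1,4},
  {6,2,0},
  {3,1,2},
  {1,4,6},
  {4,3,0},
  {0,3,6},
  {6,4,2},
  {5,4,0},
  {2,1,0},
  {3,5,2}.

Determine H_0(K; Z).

We work with the vertex ordering 0 < 1 < 2 < 3 < 4 < 5 < 6. The simplices of K, each written with vertices in increasing order, are:

  0-simplices (7): [0], [1], [2], [3], [4], [5], [6]
  1-simplices (21): [0,1], [0,2], [0,3], [0,4], [0,5], [0,6], [1,2], [1,3], [1,4], [1,5], [1,6], [2,3], [2,4], [2,5], [2,6], [3,4], [3,5], [3,6], [4,5], [4,6], [5,6]
  2-simplices (14): [0,1,2], [0,1,5], [0,2,6], [0,3,4], [0,3,6], [0,4,5], [1,2,3], [1,3,4], [1,4,6], [1,5,6], [2,3,5], [2,4,5], [2,4,6], [3,5,6]

Hence C_0 ≅ Z^7, C_1 ≅ Z^21, C_2 ≅ Z^14.

The boundary map ∂_1: C_1 → C_0 sends each edge [p,q] (with p < q) to q − p.
As a 7×21 matrix over Z this has rank 6, with invariant factors (1,1,1,1,1,1).

Boundary ∂_2: C_2 → C_1 acts by ∂[p,q,r] = [q,r] − [p,r] + [p,q]. For instance
  ∂[0,3,6] = [3,6] − [0,6] + [0,3],
  ∂[3,5,6] = [5,6] − [3,6] + [3,5].
As a 21×14 matrix over Z this has rank 13, with invariant factors (1,1,1,1,1,1,1,1,1,1,1,1,1).

Reading off H_k = ker ∂_k / im ∂_{k+1}:

  H_0: rank C_0 − rank ∂_1 = 7 − 6 = 1, and the invariant factors of ∂_1 are all 1, so H_0 = Z.

(K is a triangulation of the torus T^2.)

H_0 = Z.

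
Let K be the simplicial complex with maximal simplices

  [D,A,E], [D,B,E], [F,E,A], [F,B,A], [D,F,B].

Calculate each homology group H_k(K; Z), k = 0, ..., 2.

H_0 ≅ Z,  H_1 ≅ Z,  H_2 = 0.

We work with the vertex ordering A < B < D < E < F. The simplices of K, each written with vertices in increasing order, are:

  0-simplices (5): A, B, D, E, F
  1-simplices (10): AB, AD, AE, AF, BD, BE, BF, DE, DF, EF
  2-simplices (5): ABF, ADE, AEF, BDE, BDF

Hence C_0 ≅ Z^5, C_1 ≅ Z^10, C_2 ≅ Z^5.

Boundary ∂_1: C_1 → C_0 sends each edge [p,q] (with p < q) to q − p. For instance
  ∂DE = E − D.
The resulting 5×10 matrix has rank 4, and its Smith normal form has invariant factors (1,1,1,1).

Boundary ∂_2: C_2 → C_1 maps a triangle to the signed sum of its edges. For instance
  ∂ADE = DE − AE + AD,
  ∂ABF = BF − AF + AB.
The resulting 10×5 matrix has rank 5, and its Smith normal form has invariant factors (1,1,1,1,1).

Now H_k = ker ∂_k / im ∂_{k+1}, so:

  H_0: rank C_0 − rank ∂_1 = 5 − 4 = 1, and the invariant factors of ∂_1 are all 1, so H_0 = Z.
  H_1: rank ker ∂_1 − rank ∂_2 = (10 − 4) − 5 = 1, and the invariant factors of ∂_2 are all 1, so H_1 = Z.
  H_2: rank ker ∂_2 − rank ∂_3 = (5 − 5) − 0 = 0, and there is no ∂_3, so H_2 = 0.

As a check, the Euler characteristic is 5 − 10 + 5 = 0, which agrees with 1 − 1 + 0 = 0.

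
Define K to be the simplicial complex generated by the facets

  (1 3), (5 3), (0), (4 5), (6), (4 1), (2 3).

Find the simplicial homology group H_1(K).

H_1 ≅ Z.

Take the total order 0 < 1 < 2 < 3 < 4 < 5 < 6 on the vertex set. Then K (dimension 1) consists of the simplices:

  0-simplices (7): [0], [1], [2], [3], [4], [5], [6]
  1-simplices (5): [1,3], [1,4], [2,3], [3,5], [4,5]

giving chain groups C_0 ≅ Z^7, C_1 ≅ Z^5.

The boundary map ∂_1: C_1 → C_0 sends each edge [p,q] (with p < q) to q − p.
This gives a 7×5 integer matrix of rank 4; reducing to Smith normal form yields diagonal entries (1,1,1,1).

From H_k ≅ ker(∂_k) / im(∂_{k+1}) we obtain:

  H_1: rank ker ∂_1 − rank ∂_2 = (5 − 4) − 0 = 1, and there is no ∂_2, so H_1 ≅ Z.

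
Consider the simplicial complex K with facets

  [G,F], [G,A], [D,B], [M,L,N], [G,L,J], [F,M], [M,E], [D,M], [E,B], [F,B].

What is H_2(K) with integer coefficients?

Fix the vertex order A < B < D < E < F < G < J < L < M < N and write every simplex with vertices in increasing order. Then dim K = 2 and the simplices of K are:

  0-simplices (10): A, B, D, E, F, G, J, L, M, N
  1-simplices (14): AG, BD, BE, BF, DM, EM, FG, FM, GJ, GL, JL, LM, LN, MN
  2-simplices (2): GJL, LMN

Hence C_0 ≅ Z^10, C_1 ≅ Z^14, C_2 ≅ Z^2.

∂_1: C_1 → C_0 is given by ∂[p,q] = [q] − [p].
The 10×14 boundary matrix has rank 9 and Smith normal form diag(1,1,1,1,1,1,1,1,1).

Boundary ∂_2: C_2 → C_1 maps a triangle to the signed sum of its edges. For instance
  ∂GJL = JL − GL + GJ,
  ∂LMN = MN − LN + LM.
This gives a 14×2 integer matrix of rank 2; reducing to Smith normal form yields diagonal entries (1,1).

From H_k ≅ ker(∂_k) / im(∂_{k+1}) we obtain:

  H_2: rank ker ∂_2 − rank ∂_3 = (2 − 2) − 0 = 0, and there is no ∂_3, so H_2 = 0.

H_2 ≅ 0.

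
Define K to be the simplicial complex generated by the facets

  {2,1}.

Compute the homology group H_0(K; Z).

H_0 = Z.

Order the vertices as 1 < 2. Listing each simplex with vertices in this order, K has dimension 1 with simplices:

  0-simplices (2): [1], [2]
  1-simplices (1): [1,2]

giving chain groups C_0 ≅ Z^2, C_1 ≅ Z^1.

Boundary ∂_1: C_1 → C_0 is given by ∂[p,q] = [q] − [p].
This gives a 2×1 integer matrix of rank 1; reducing to Smith normal form yields diagonal entries (1).

Now H_k = ker ∂_k / im ∂_{k+1}, so:

  H_0: rank C_0 − rank ∂_1 = 2 − 1 = 1, and the invariant factors of ∂_1 are all 1, so H_0 ≅ Z.

(K is a triangulation of the 1-simplex.)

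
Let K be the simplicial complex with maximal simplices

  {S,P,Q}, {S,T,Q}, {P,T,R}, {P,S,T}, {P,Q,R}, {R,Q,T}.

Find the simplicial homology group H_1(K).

Order the vertices as P < Q < R < S < T. Listing each simplex with vertices in this order, K has dimension 2 with simplices:

  0-simplices (5): P, Q, R, S, T
  1-simplices (9): PQ, PR, PS, PT, QR, QS, QT, RT, ST
  2-simplices (6): PQR, PQS, PRT, PST, QRT, QST

Hence C_0 ≅ Z^5, C_1 ≅ Z^9, C_2 ≅ Z^6.

The boundary map ∂_1: C_1 → C_0 maps an edge to its endpoints' difference, ∂[p,q] = q − p. For instance
  ∂PT = T − P.
The resulting 5×9 matrix has rank 4, and its Smith normal form has invariant factors (1,1,1,1).

The boundary map ∂_2: C_2 → C_1 sends each 2-simplex [p,q,r] to [q,r] − [p,r] + [p,q]. For instance
  ∂PQS = QS − PS + PQ,
  ∂PRT = RT − PT + PR.
The resulting 9×6 matrix has rank 5, and its Smith normal form has invariant factors (1,1,1,1,1).

Now H_k = ker ∂_k / im ∂_{k+1}, so:

  H_1: rank ker ∂_1 − rank ∂_2 = (9 − 4) − 5 = 0, and the invariant factors of ∂_2 are all 1, so H_1 = 0.

H_1 = 0.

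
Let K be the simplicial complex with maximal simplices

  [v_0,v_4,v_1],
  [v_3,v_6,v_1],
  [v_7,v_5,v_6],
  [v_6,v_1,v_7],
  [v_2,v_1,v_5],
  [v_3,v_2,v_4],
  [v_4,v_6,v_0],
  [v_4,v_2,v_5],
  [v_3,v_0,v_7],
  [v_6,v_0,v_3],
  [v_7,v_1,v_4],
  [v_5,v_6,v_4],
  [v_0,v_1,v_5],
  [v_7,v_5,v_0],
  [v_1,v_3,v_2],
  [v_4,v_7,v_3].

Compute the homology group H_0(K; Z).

Fix the vertex order v_0 < v_1 < v_2 < v_3 < v_4 < v_5 < v_6 < v_7 and write every simplex with vertices in increasing order. Then dim K = 2 and the simplices of K are:

  0-simplices (8): [v_0], [v_1], [v_2], [v_3], [v_4], [v_5], [v_6], [v_7]
  1-simplices (24): (24 of them)
  2-simplices (16): (16 of them)

so the chain groups are C_0 ≅ Z^8, C_1 ≅ Z^24, C_2 ≅ Z^16.

∂_1: C_1 → C_0 is given by ∂[p,q] = [q] − [p].
This gives a 8×24 integer matrix of rank 7; reducing to Smith normal form yields diagonal entries (1,1,1,1,1,1,1).

∂_2: C_2 → C_1 maps a triangle to the signed sum of its edges. For instance
  ∂[v_0,v_4,v_6] = [v_4,v_6] − [v_0,v_6] + [v_0,v_4],
  ∂[v_1,v_2,v_3] = [v_2,v_3] − [v_1,v_3] + [v_1,v_2].
The resulting 24×16 matrix has rank 15, and its Smith normal form has invariant factors (1,1,1,1,1,1,1,1,1,1,1,1,1,1,1).

From H_k ≅ ker(∂_k) / im(∂_{k+1}) we obtain:

  H_0: rank C_0 − rank ∂_1 = 8 − 7 = 1, and the invariant factors of ∂_1 are all 1, so H_0 = Z.

H_0 ≅ Z.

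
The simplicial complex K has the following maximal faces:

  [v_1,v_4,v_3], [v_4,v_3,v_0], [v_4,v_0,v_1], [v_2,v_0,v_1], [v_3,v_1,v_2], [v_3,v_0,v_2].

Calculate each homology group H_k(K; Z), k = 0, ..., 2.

H_0 = Z,  H_1 = 0,  H_2 = Z.

Order the vertices as v_0 < v_1 < v_2 < v_3 < v_4. Listing each simplex with vertices in this order, K has dimension 2 with simplices:

  0-simplices (5): [v_0], [v_1], [v_2], [v_3], [v_4]
  1-simplices (9): [v_0,v_1], [v_0,v_2], [v_0,v_3], [v_0,v_4], [v_1,v_2], [v_1,v_3], [v_1,v_4], [v_2,v_3], [v_3,v_4]
  2-simplices (6): [v_0,v_1,v_2], [v_0,v_1,v_4], [v_0,v_2,v_3], [v_0,v_3,v_4], [v_1,v_2,v_3], [v_1,v_3,v_4]

so the chain groups are C_0 ≅ Z^5, C_1 ≅ Z^9, C_2 ≅ Z^6.

∂_1: C_1 → C_0 sends each edge [p,q] (with p < q) to q − p. For instance
  ∂[v_0,v_4] = [v_4] − [v_0].
The 5×9 boundary matrix has rank 4 and Smith normal form diag(1,1,1,1).

∂_2: C_2 → C_1 acts by ∂[p,q,r] = [q,r] − [p,r] + [p,q]. For instance
  ∂[v_1,v_3,v_4] = [v_3,v_4] − [v_1,v_4] + [v_1,v_3],
  ∂[v_0,v_3,v_4] = [v_3,v_4] − [v_0,v_4] + [v_0,v_3].
This gives a 9×6 integer matrix of rank 5; reducing to Smith normal form yields diagonal entries (1,1,1,1,1).

Now H_k = ker ∂_k / im ∂_{k+1}, so:

  H_0: rank C_0 − rank ∂_1 = 5 − 4 = 1, and the invariant factors of ∂_1 are all 1, so H_0 ≅ Z.
  H_1: rank ker ∂_1 − rank ∂_2 = (9 − 4) − 5 = 0, and the invariant factors of ∂_2 are all 1, so H_1 ≅ 0.
  H_2: rank ker ∂_2 − rank ∂_3 = (6 − 5) − 0 = 1, and there is no ∂_3, so H_2 ≅ Z.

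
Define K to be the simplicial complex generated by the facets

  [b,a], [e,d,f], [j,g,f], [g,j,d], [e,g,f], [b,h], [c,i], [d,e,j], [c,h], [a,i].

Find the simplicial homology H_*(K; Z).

H_0 ≅ Z^2,  H_1 ≅ Z^2,  H_2 = 0.

Fix the vertex order a < b < c < d < e < f < g < h < i < j and write every simplex with vertices in increasing order. Then dim K = 2 and the simplices of K are:

  0-simplices (10): a, b, c, d, e, f, g, h, i, j
  1-simplices (15): ab, ai, bh, ch, ci, de, df, dg, dj, ef, eg, ej, fg, fj, gj
  2-simplices (5): def, dej, dgj, efg, fgj

so the chain groups are C_0 ≅ Z^10, C_1 ≅ Z^15, C_2 ≅ Z^5.

The boundary map ∂_1: C_1 → C_0 is given by ∂[p,q] = [q] − [p].
As a 10×15 matrix over Z this has rank 8, with invariant factors (1,1,1,1,1,1,1,1).

Boundary ∂_2: C_2 → C_1 acts by ∂[p,q,r] = [q,r] − [p,r] + [p,q]. For instance
  ∂dgj = gj − dj + dg,
  ∂dej = ej − dj + de.
As a 15×5 matrix over Z this has rank 5, with invariant factors (1,1,1,1,1).

Now H_k = ker ∂_k / im ∂_{k+1}, so:

  H_0: rank C_0 − rank ∂_1 = 10 − 8 = 2, and the invariant factors of ∂_1 are all 1, so H_0 = Z^2.
  H_1: rank ker ∂_1 − rank ∂_2 = (15 − 8) − 5 = 2, and the invariant factors of ∂_2 are all 1, so H_1 = Z^2.
  H_2: rank ker ∂_2 − rank ∂_3 = (5 − 5) − 0 = 0, and there is no ∂_3, so H_2 = 0.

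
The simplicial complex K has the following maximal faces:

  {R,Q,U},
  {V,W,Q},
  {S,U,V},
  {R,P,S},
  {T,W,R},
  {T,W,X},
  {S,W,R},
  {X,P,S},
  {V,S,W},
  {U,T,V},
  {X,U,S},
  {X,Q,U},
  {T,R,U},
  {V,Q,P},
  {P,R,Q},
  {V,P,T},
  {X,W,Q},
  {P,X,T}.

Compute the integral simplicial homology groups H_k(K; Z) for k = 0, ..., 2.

H_0 = Z,  H_1 = Z^2,  H_2 = Z.

Order the vertices as P < Q < R < S < T < U < V < W < X. Listing each simplex with vertices in this order, K has dimension 2 with simplices:

  0-simplices (9): P, Q, R, S, T, U, V, W, X
  1-simplices (27): PQ, PR, PS, PT, PV, PX, QR, QU, QV, QW, QX, RS, RT, RU, RW, SU, SV, SW, SX, TU, TV, TW, TX, UV, UX, VW, WX
  2-simplices (18): PQR, PQV, PRS, PSX, PTV, PTX, QRU, QUX, QVW, QWX, RSW, RTU, RTW, SUV, SUX, SVW, TUV, TWX

Hence C_0 ≅ Z^9, C_1 ≅ Z^27, C_2 ≅ Z^18.

Boundary ∂_1: C_1 → C_0 sends each edge [p,q] (with p < q) to q − p.
The resulting 9×27 matrix has rank 8, and its Smith normal form has invariant factors (1,1,1,1,1,1,1,1).

∂_2: C_2 → C_1 maps a triangle to the signed sum of its edges. For instance
  ∂RSW = SW − RW + RS,
  ∂PTX = TX − PX + PT.
As a 27×18 matrix over Z this has rank 17, with invariant factors (1,1,1,1,1,1,1,1,1,1,1,1,1,1,1,1,1).

Computing H_k = (kernel of ∂_k) / (image of ∂_{k+1}):

  H_0: rank C_0 − rank ∂_1 = 9 − 8 = 1, and the invariant factors of ∂_1 are all 1, so H_0 ≅ Z.
  H_1: rank ker ∂_1 − rank ∂_2 = (27 − 8) − 17 = 2, and the invariant factors of ∂_2 are all 1, so H_1 ≅ Z^2.
  H_2: rank ker ∂_2 − rank ∂_3 = (18 − 17) − 0 = 1, and there is no ∂_3, so H_2 ≅ Z.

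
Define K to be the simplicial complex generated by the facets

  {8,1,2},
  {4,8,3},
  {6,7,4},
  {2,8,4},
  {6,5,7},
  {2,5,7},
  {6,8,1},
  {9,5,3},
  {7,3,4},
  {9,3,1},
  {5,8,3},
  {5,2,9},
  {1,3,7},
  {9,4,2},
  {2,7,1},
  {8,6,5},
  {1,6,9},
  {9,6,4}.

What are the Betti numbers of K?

b_0 = 1, b_1 = 2, b_2 = 1.

Order the vertices as 1 < 2 < 3 < 4 < 5 < 6 < 7 < 8 < 9. Listing each simplex with vertices in this order, K has dimension 2 with simplices:

  0-simplices (9): [1], [2], [3], [4], [5], [6], [7], [8], [9]
  1-simplices (27): (27 of them)
  2-simplices (18): [1,2,7], [1,2,8], [1,3,7], [1,3,9], [1,6,8], [1,6,9], [2,4,8], [2,4,9], [2,5,7], [2,5,9], [3,4,7], [3,4,8], [3,5,8], [3,5,9], [4,6,7], [4,6,9], [5,6,7], [5,6,8]

Hence C_0 ≅ Z^9, C_1 ≅ Z^27, C_2 ≅ Z^18.

Boundary ∂_1: C_1 → C_0 sends each edge [p,q] (with p < q) to q − p. For instance
  ∂[6,9] = [9] − [6].
This gives a 9×27 integer matrix of rank 8; reducing to Smith normal form yields diagonal entries (1,1,1,1,1,1,1,1).

Boundary ∂_2: C_2 → C_1 sends each 2-simplex [p,q,r] to [q,r] − [p,r] + [p,q]. For instance
  ∂[3,5,9] = [5,9] − [3,9] + [3,5],
  ∂[5,6,8] = [6,8] − [5,8] + [5,6].
The 27×18 boundary matrix has rank 17 and Smith normal form diag(1,1,1,1,1,1,1,1,1,1,1,1,1,1,1,1,1).

Now H_k = ker ∂_k / im ∂_{k+1}, so:

  H_0: rank C_0 − rank ∂_1 = 9 − 8 = 1, and the invariant factors of ∂_1 are all 1, so H_0 = Z.
  H_1: rank ker ∂_1 − rank ∂_2 = (27 − 8) − 17 = 2, and the invariant factors of ∂_2 are all 1, so H_1 = Z^2.
  H_2: rank ker ∂_2 − rank ∂_3 = (18 − 17) − 0 = 1, and there is no ∂_3, so H_2 = Z.

As a check, the Euler characteristic is 9 − 27 + 18 = 0, which agrees with 1 − 2 + 1 = 0.

Hence the Betti numbers are b_0 = 1, b_1 = 2, b_2 = 1.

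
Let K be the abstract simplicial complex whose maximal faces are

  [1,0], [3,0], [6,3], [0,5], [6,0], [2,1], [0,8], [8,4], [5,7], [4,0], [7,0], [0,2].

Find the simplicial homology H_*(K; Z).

Fix the vertex order 0 < 1 < 2 < 3 < 4 < 5 < 6 < 7 < 8 and write every simplex with vertices in increasing order. Then dim K = 1 and the simplices of K are:

  0-simplices (9): [0], [1], [2], [3], [4], [5], [6], [7], [8]
  1-simplices (12): [0,1], [0,2], [0,3], [0,4], [0,5], [0,6], [0,7], [0,8], [1,2], [3,6], [4,8], [5,7]

giving chain groups C_0 ≅ Z^9, C_1 ≅ Z^12.

The boundary map ∂_1: C_1 → C_0 is given by ∂[p,q] = [q] − [p].
The resulting 9×12 matrix has rank 8, and its Smith normal form has invariant factors (1,1,1,1,1,1,1,1).

Reading off H_k = ker ∂_k / im ∂_{k+1}:

  H_0: rank C_0 − rank ∂_1 = 9 − 8 = 1, and the invariant factors of ∂_1 are all 1, so H_0 ≅ Z.
  H_1: rank ker ∂_1 − rank ∂_2 = (12 − 8) − 0 = 4, and there is no ∂_2, so H_1 ≅ Z^4.

As a check, the Euler characteristic is 9 − 12 = -3, which agrees with 1 − 4 = -3.

H_0 ≅ Z,  H_1 ≅ Z^4.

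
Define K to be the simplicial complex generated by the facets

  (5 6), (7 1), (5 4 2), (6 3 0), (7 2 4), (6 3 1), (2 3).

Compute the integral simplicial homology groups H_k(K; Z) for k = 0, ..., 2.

H_0 = Z,  H_1 = Z^2,  H_2 = 0.

K has 8 vertices, 13 edges, 4 triangles.
rank ∂_0 = 0, rank ∂_1 = 7 ⇒ b_0 = 8 − 0 − 7 = 1; all invariant factors of ∂_1 are 1 so no torsion. So H_0 = Z.
rank ∂_1 = 7, rank ∂_2 = 4 ⇒ b_1 = 13 − 7 − 4 = 2; all invariant factors of ∂_2 are 1 so no torsion. So H_1 = Z^2.
rank ∂_2 = 4, rank ∂_3 = 0 ⇒ b_2 = 4 − 4 − 0 = 0. So H_2 = 0.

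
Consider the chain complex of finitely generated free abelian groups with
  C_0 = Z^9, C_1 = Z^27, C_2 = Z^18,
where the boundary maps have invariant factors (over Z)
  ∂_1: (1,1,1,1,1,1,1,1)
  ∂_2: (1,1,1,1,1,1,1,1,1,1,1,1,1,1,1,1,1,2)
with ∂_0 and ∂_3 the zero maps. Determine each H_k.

H_0: b_0 = 9 − 0 − 8 = 1; torsion from ∂_1 factors > 1: none. So H_0 = Z.
H_1: b_1 = 27 − 8 − 18 = 1; torsion from ∂_2 factors > 1: [2]. So H_1 = Z ⊕ Z/2.
H_2: b_2 = 18 − 18 − 0 = 0; torsion from ∂_3 factors > 1: none. So H_2 = 0.

H_0 = Z,  H_1 = Z ⊕ Z/2,  H_2 = 0.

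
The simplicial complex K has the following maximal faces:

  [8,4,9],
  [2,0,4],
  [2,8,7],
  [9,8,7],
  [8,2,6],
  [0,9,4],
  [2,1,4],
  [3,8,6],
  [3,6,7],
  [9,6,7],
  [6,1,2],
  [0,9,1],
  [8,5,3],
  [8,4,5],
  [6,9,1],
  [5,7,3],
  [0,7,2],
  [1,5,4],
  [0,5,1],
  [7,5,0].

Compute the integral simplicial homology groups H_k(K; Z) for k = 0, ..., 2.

Take the total order 0 < 1 < 2 < 3 < 4 < 5 < 6 < 7 < 8 < 9 on the vertex set. Then K (dimension 2) consists of the simplices:

  0-simplices (10): [0], [1], [2], [3], [4], [5], [6], [7], [8], [9]
  1-simplices (30): (30 of them)
  2-simplices (20): (20 of them)

Hence C_0 ≅ Z^10, C_1 ≅ Z^30, C_2 ≅ Z^20.

The boundary map ∂_1: C_1 → C_0 maps an edge to its endpoints' difference, ∂[p,q] = q − p. For instance
  ∂[1,2] = [2] − [1].
The resulting 10×30 matrix has rank 9, and its Smith normal form has invariant factors (1,1,1,1,1,1,1,1,1).

∂_2: C_2 → C_1 sends each 2-simplex [p,q,r] to [q,r] − [p,r] + [p,q]. For instance
  ∂[4,8,9] = [8,9] − [4,9] + [4,8],
  ∂[3,6,8] = [6,8] − [3,8] + [3,6].
This gives a 30×20 integer matrix of rank 20; reducing to Smith normal form yields diagonal entries (1,1,1,1,1,1,1,1,1,1,1,1,1,1,1,1,1,1,1,2).

Now H_k = ker ∂_k / im ∂_{k+1}, so:

  H_0: rank C_0 − rank ∂_1 = 10 − 9 = 1, and the invariant factors of ∂_1 are all 1, so H_0 = Z.
  H_1: rank ker ∂_1 − rank ∂_2 = (30 − 9) − 20 = 1, and ∂_2 has invariant factor 2 > 1, so H_1 = Z ⊕ Z/2Z.
  H_2: rank ker ∂_2 − rank ∂_3 = (20 − 20) − 0 = 0, and there is no ∂_3, so H_2 = 0.

H_0 ≅ Z,  H_1 ≅ Z ⊕ Z/2Z,  H_2 = 0.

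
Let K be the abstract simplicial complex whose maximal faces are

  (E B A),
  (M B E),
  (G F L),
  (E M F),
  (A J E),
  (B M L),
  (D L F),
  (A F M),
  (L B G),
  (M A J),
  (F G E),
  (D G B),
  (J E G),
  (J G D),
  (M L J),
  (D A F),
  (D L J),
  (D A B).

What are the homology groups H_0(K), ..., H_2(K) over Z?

Fix the vertex order A < B < D < E < F < G < J < L < M and write every simplex with vertices in increasing order. Then dim K = 2 and the simplices of K are:

  0-simplices (9): A, B, D, E, F, G, J, L, M
  1-simplices (27): AB, AD, AE, AF, AJ, AM, BD, BE, BG, BL, BM, DF, DG, DJ, DL, EF, EG, EJ, EM, FG, FL, FM, GJ, GL, JL, JM, LM
  2-simplices (18): ABD, ABE, ADF, AEJ, AFM, AJM, BDG, BEM, BGL, BLM, DFL, DGJ, DJL, EFG, EFM, EGJ, FGL, JLM

so the chain groups are C_0 ≅ Z^9, C_1 ≅ Z^27, C_2 ≅ Z^18.

The boundary map ∂_1: C_1 → C_0 maps an edge to its endpoints' difference, ∂[p,q] = q − p. For instance
  ∂BM = M − B.
As a 9×27 matrix over Z this has rank 8, with invariant factors (1,1,1,1,1,1,1,1).

∂_2: C_2 → C_1 maps a triangle to the signed sum of its edges. For instance
  ∂ABE = BE − AE + AB,
  ∂AFM = FM − AM + AF.
The 27×18 boundary matrix has rank 18 and Smith normal form diag(1,1,1,1,1,1,1,1,1,1,1,1,1,1,1,1,1,2).

Now H_k = ker ∂_k / im ∂_{k+1}, so:

  H_0: rank C_0 − rank ∂_1 = 9 − 8 = 1, and the invariant factors of ∂_1 are all 1, so H_0 ≅ Z.
  H_1: rank ker ∂_1 − rank ∂_2 = (27 − 8) − 18 = 1, and ∂_2 has invariant factor 2 > 1, so H_1 ≅ Z ⊕ Z/2.
  H_2: rank ker ∂_2 − rank ∂_3 = (18 − 18) − 0 = 0, and there is no ∂_3, so H_2 ≅ 0.

As a check, the Euler characteristic is 9 − 27 + 18 = 0, which agrees with 1 − 1 + 0 = 0.

H_0 ≅ Z,  H_1 ≅ Z ⊕ Z/2,  H_2 = 0.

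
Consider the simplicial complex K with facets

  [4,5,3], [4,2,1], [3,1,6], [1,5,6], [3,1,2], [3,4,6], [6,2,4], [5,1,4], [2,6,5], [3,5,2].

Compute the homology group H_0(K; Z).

Take the total order 1 < 2 < 3 < 4 < 5 < 6 on the vertex set. Then K (dimension 2) consists of the simplices:

  0-simplices (6): [1], [2], [3], [4], [5], [6]
  1-simplices (15): [1,2], [1,3], [1,4], [1,5], [1,6], [2,3], [2,4], [2,5], [2,6], [3,4], [3,5], [3,6], [4,5], [4,6], [5,6]
  2-simplices (10): [1,2,3], [1,2,4], [1,3,6], [1,4,5], [1,5,6], [2,3,5], [2,4,6], [2,5,6], [3,4,5], [3,4,6]

giving chain groups C_0 ≅ Z^6, C_1 ≅ Z^15, C_2 ≅ Z^10.

Boundary ∂_1: C_1 → C_0 sends each edge [p,q] (with p < q) to q − p.
As a 6×15 matrix over Z this has rank 5, with invariant factors (1,1,1,1,1).

Boundary ∂_2: C_2 → C_1 sends each 2-simplex [p,q,r] to [q,r] − [p,r] + [p,q]. For instance
  ∂[2,4,6] = [4,6] − [2,6] + [2,4],
  ∂[1,3,6] = [3,6] − [1,6] + [1,3].
As a 15×10 matrix over Z this has rank 10, with invariant factors (1,1,1,1,1,1,1,1,1,2).

From H_k ≅ ker(∂_k) / im(∂_{k+1}) we obtain:

  H_0: rank C_0 − rank ∂_1 = 6 − 5 = 1, and the invariant factors of ∂_1 are all 1, so H_0 ≅ Z.

H_0 = Z.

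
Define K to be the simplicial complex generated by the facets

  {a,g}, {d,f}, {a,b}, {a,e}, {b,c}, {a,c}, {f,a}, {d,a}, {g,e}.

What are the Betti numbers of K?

Order the vertices as a < b < c < d < e < f < g. Listing each simplex with vertices in this order, K has dimension 1 with simplices:

  0-simplices (7): a, b, c, d, e, f, g
  1-simplices (9): ab, ac, ad, ae, af, ag, bc, df, eg

giving chain groups C_0 ≅ Z^7, C_1 ≅ Z^9.

The boundary map ∂_1: C_1 → C_0 maps an edge to its endpoints' difference, ∂[p,q] = q − p.
This gives a 7×9 integer matrix of rank 6; reducing to Smith normal form yields diagonal entries (1,1,1,1,1,1).

From H_k ≅ ker(∂_k) / im(∂_{k+1}) we obtain:

  H_0: rank C_0 − rank ∂_1 = 7 − 6 = 1, and the invariant factors of ∂_1 are all 1, so H_0 = Z.
  H_1: rank ker ∂_1 − rank ∂_2 = (9 − 6) − 0 = 3, and there is no ∂_2, so H_1 = Z^3.

Hence the Betti numbers are b_0 = 1, b_1 = 3.

b_0 = 1, b_1 = 3.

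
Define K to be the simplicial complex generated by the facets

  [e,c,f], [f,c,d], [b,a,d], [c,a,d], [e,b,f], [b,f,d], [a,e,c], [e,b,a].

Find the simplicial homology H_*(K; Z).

Fix the vertex order a < b < c < d < e < f and write every simplex with vertices in increasing order. Then dim K = 2 and the simplices of K are:

  0-simplices (6): a, b, c, d, e, f
  1-simplices (12): ab, ac, ad, ae, bd, be, bf, cd, ce, cf, df, ef
  2-simplices (8): abd, abe, acd, ace, bdf, bef, cdf, cef

so the chain groups are C_0 ≅ Z^6, C_1 ≅ Z^12, C_2 ≅ Z^8.

∂_1: C_1 → C_0 sends each edge [p,q] (with p < q) to q − p. For instance
  ∂ad = d − a.
The 6×12 boundary matrix has rank 5 and Smith normal form diag(1,1,1,1,1).

The boundary map ∂_2: C_2 → C_1 acts by ∂[p,q,r] = [q,r] − [p,r] + [p,q]. For instance
  ∂cef = ef − cf + ce,
  ∂abd = bd − ad + ab.
The resulting 12×8 matrix has rank 7, and its Smith normal form has invariant factors (1,1,1,1,1,1,1).

Reading off H_k = ker ∂_k / im ∂_{k+1}:

  H_0: rank C_0 − rank ∂_1 = 6 − 5 = 1, and the invariant factors of ∂_1 are all 1, so H_0 = Z.
  H_1: rank ker ∂_1 − rank ∂_2 = (12 − 5) − 7 = 0, and the invariant factors of ∂_2 are all 1, so H_1 = 0.
  H_2: rank ker ∂_2 − rank ∂_3 = (8 − 7) − 0 = 1, and there is no ∂_3, so H_2 = Z.

As a check, the Euler characteristic is 6 − 12 + 8 = 2, which agrees with 1 − 0 + 1 = 2.

H_0 ≅ Z,  H_1 = 0,  H_2 ≅ Z.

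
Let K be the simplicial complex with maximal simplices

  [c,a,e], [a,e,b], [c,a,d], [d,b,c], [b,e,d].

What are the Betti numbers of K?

b_0 = 1, b_1 = 1, b_2 = 0.

Take the total order a < b < c < d < e on the vertex set. Then K (dimension 2) consists of the simplices:

  0-simplices (5): a, b, c, d, e
  1-simplices (10): ab, ac, ad, ae, bc, bd, be, cd, ce, de
  2-simplices (5): abe, acd, ace, bcd, bde

Hence C_0 ≅ Z^5, C_1 ≅ Z^10, C_2 ≅ Z^5.

Boundary ∂_1: C_1 → C_0 is given by ∂[p,q] = [q] − [p].
The 5×10 boundary matrix has rank 4 and Smith normal form diag(1,1,1,1).

The boundary map ∂_2: C_2 → C_1 maps a triangle to the signed sum of its edges. For instance
  ∂bcd = cd − bd + bc,
  ∂abe = be − ae + ab.
As a 10×5 matrix over Z this has rank 5, with invariant factors (1,1,1,1,1).

Now H_k = ker ∂_k / im ∂_{k+1}, so:

  H_0: rank C_0 − rank ∂_1 = 5 − 4 = 1, and the invariant factors of ∂_1 are all 1, so H_0 = Z.
  H_1: rank ker ∂_1 − rank ∂_2 = (10 − 4) − 5 = 1, and the invariant factors of ∂_2 are all 1, so H_1 = Z.
  H_2: rank ker ∂_2 − rank ∂_3 = (5 − 5) − 0 = 0, and there is no ∂_3, so H_2 = 0.

(K is a triangulation of the Möbius band.)

Hence the Betti numbers are b_0 = 1, b_1 = 1, b_2 = 0.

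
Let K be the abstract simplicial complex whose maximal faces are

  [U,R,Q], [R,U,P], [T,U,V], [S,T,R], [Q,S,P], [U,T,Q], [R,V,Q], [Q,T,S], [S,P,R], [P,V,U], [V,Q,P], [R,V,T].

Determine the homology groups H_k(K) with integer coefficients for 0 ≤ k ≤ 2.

K has 7 vertices, 18 edges, 12 triangles.
rank ∂_0 = 0, rank ∂_1 = 6 ⇒ b_0 = 7 − 0 − 6 = 1; all invariant factors of ∂_1 are 1 so no torsion. So H_0 = Z.
rank ∂_1 = 6, rank ∂_2 = 12 ⇒ b_1 = 18 − 6 − 12 = 0; ∂_2 has invariant factor(s) [2] giving torsion. So H_1 = Z/2.
rank ∂_2 = 12, rank ∂_3 = 0 ⇒ b_2 = 12 − 12 − 0 = 0. So H_2 = 0.

H_0 ≅ Z,  H_1 ≅ Z/2,  H_2 = 0.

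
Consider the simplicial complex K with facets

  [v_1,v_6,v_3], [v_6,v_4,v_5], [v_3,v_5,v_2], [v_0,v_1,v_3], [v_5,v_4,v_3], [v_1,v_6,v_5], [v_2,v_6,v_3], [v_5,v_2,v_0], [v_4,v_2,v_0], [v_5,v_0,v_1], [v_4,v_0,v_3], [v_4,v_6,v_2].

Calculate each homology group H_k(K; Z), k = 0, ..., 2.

H_0 = Z,  H_1 = Z/2Z,  H_2 = 0.

We work with the vertex ordering v_0 < v_1 < v_2 < v_3 < v_4 < v_5 < v_6. The simplices of K, each written with vertices in increasing order, are:

  0-simplices (7): [v_0], [v_1], [v_2], [v_3], [v_4], [v_5], [v_6]
  1-simplices (18): (18 of them)
  2-simplices (12): (12 of them)

so the chain groups are C_0 ≅ Z^7, C_1 ≅ Z^18, C_2 ≅ Z^12.

The boundary map ∂_1: C_1 → C_0 sends each edge [p,q] (with p < q) to q − p.
This gives a 7×18 integer matrix of rank 6; reducing to Smith normal form yields diagonal entries (1,1,1,1,1,1).

Boundary ∂_2: C_2 → C_1 acts by ∂[p,q,r] = [q,r] − [p,r] + [p,q]. For instance
  ∂[v_0,v_2,v_5] = [v_2,v_5] − [v_0,v_5] + [v_0,v_2],
  ∂[v_2,v_4,v_6] = [v_4,v_6] − [v_2,v_6] + [v_2,v_4].
The resulting 18×12 matrix has rank 12, and its Smith normal form has invariant factors (1,1,1,1,1,1,1,1,1,1,1,2).

Reading off H_k = ker ∂_k / im ∂_{k+1}:

  H_0: rank C_0 − rank ∂_1 = 7 − 6 = 1, and the invariant factors of ∂_1 are all 1, so H_0 = Z.
  H_1: rank ker ∂_1 − rank ∂_2 = (18 − 6) − 12 = 0, and ∂_2 has invariant factor 2 > 1, so H_1 = Z/2Z.
  H_2: rank ker ∂_2 − rank ∂_3 = (12 − 12) − 0 = 0, and there is no ∂_3, so H_2 = 0.

As a check, the Euler characteristic is 7 − 18 + 12 = 1, which agrees with 1 − 0 + 0 = 1.
(K is a triangulation of the real projective plane RP^2.)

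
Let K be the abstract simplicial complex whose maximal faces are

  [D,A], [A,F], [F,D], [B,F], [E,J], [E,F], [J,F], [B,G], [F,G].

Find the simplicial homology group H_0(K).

H_0 = Z.

Take the total order A < B < D < E < F < G < J on the vertex set. Then K (dimension 1) consists of the simplices:

  0-simplices (7): A, B, D, E, F, G, J
  1-simplices (9): AD, AF, BF, BG, DF, EF, EJ, FG, FJ

so the chain groups are C_0 ≅ Z^7, C_1 ≅ Z^9.

The boundary map ∂_1: C_1 → C_0 sends each edge [p,q] (with p < q) to q − p. For instance
  ∂DF = F − D.
This gives a 7×9 integer matrix of rank 6; reducing to Smith normal form yields diagonal entries (1,1,1,1,1,1).

Now H_k = ker ∂_k / im ∂_{k+1}, so:

  H_0: rank C_0 − rank ∂_1 = 7 − 6 = 1, and the invariant factors of ∂_1 are all 1, so H_0 = Z.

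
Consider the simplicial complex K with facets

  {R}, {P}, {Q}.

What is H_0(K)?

H_0 = Z^3.

We work with the vertex ordering P < Q < R. The simplices of K, each written with vertices in increasing order, are:

  0-simplices (3): P, Q, R

giving chain groups C_0 ≅ Z^3.

From H_k ≅ ker(∂_k) / im(∂_{k+1}) we obtain:

  H_0: rank C_0 − rank ∂_1 = 3 − 0 = 3, and there is no ∂_1, so H_0 = Z^3.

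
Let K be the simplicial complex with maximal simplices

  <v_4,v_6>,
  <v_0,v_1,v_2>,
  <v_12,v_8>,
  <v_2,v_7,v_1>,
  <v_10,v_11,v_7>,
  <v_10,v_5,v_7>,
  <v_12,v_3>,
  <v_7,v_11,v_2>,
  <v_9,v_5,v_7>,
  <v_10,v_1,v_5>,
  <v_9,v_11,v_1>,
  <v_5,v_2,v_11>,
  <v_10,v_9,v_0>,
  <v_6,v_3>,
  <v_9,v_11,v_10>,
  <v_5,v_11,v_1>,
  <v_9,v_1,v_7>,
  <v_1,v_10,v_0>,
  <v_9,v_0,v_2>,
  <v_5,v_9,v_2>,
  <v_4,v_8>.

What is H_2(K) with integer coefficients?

H_2 = Z.

Order the vertices as v_0 < v_1 < v_2 < v_3 < v_4 < v_5 < v_6 < v_7 < v_8 < v_9 < v_10 < v_11 < v_12. Listing each simplex with vertices in this order, K has dimension 2 with simplices:

  0-simplices (13): [v_0], [v_1], [v_2], [v_3], [v_4], [v_5], [v_6], [v_7], [v_8], [v_9], [v_10], [v_11], [v_12]
  1-simplices (29): (29 of them)
  2-simplices (16): (16 of them)

Hence C_0 ≅ Z^13, C_1 ≅ Z^29, C_2 ≅ Z^16.

The boundary map ∂_1: C_1 → C_0 sends each edge [p,q] (with p < q) to q − p.
As a 13×29 matrix over Z this has rank 11, with invariant factors (1,1,1,1,1,1,1,1,1,1,1).

The boundary map ∂_2: C_2 → C_1 sends each 2-simplex [p,q,r] to [q,r] − [p,r] + [p,q]. For instance
  ∂[v_1,v_5,v_10] = [v_5,v_10] − [v_1,v_10] + [v_1,v_5],
  ∂[v_7,v_10,v_11] = [v_10,v_11] − [v_7,v_11] + [v_7,v_10].
The 29×16 boundary matrix has rank 15 and Smith normal form diag(1,1,1,1,1,1,1,1,1,1,1,1,1,1,1).

Computing H_k = (kernel of ∂_k) / (image of ∂_{k+1}):

  H_2: rank ker ∂_2 − rank ∂_3 = (16 − 15) − 0 = 1, and there is no ∂_3, so H_2 ≅ Z.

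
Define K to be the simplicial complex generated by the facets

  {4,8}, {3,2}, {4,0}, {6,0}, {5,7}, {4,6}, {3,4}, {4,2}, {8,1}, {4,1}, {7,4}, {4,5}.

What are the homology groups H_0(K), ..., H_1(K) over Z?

Order the vertices as 0 < 1 < 2 < 3 < 4 < 5 < 6 < 7 < 8. Listing each simplex with vertices in this order, K has dimension 1 with simplices:

  0-simplices (9): [0], [1], [2], [3], [4], [5], [6], [7], [8]
  1-simplices (12): [0,4], [0,6], [1,4], [1,8], [2,3], [2,4], [3,4], [4,5], [4,6], [4,7], [4,8], [5,7]

Hence C_0 ≅ Z^9, C_1 ≅ Z^12.

Boundary ∂_1: C_1 → C_0 sends each edge [p,q] (with p < q) to q − p. For instance
  ∂[1,4] = [4] − [1].
The 9×12 boundary matrix has rank 8 and Smith normal form diag(1,1,1,1,1,1,1,1).

From H_k ≅ ker(∂_k) / im(∂_{k+1}) we obtain:

  H_0: rank C_0 − rank ∂_1 = 9 − 8 = 1, and the invariant factors of ∂_1 are all 1, so H_0 ≅ Z.
  H_1: rank ker ∂_1 − rank ∂_2 = (12 − 8) − 0 = 4, and there is no ∂_2, so H_1 ≅ Z^4.

H_0 ≅ Z,  H_1 ≅ Z^4.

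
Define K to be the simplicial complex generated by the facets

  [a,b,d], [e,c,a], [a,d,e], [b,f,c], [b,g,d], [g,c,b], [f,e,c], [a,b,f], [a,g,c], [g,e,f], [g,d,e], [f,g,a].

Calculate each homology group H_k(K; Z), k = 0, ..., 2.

Take the total order a < b < c < d < e < f < g on the vertex set. Then K (dimension 2) consists of the simplices:

  0-simplices (7): a, b, c, d, e, f, g
  1-simplices (18): ab, ac, ad, ae, af, ag, bc, bd, bf, bg, ce, cf, cg, de, dg, ef, eg, fg
  2-simplices (12): abd, abf, ace, acg, ade, afg, bcf, bcg, bdg, cef, deg, efg

giving chain groups C_0 ≅ Z^7, C_1 ≅ Z^18, C_2 ≅ Z^12.

∂_1: C_1 → C_0 maps an edge to its endpoints' difference, ∂[p,q] = q − p. For instance
  ∂cg = g − c.
The resulting 7×18 matrix has rank 6, and its Smith normal form has invariant factors (1,1,1,1,1,1).

Boundary ∂_2: C_2 → C_1 acts by ∂[p,q,r] = [q,r] − [p,r] + [p,q]. For instance
  ∂afg = fg − ag + af,
  ∂abd = bd − ad + ab.
This gives a 18×12 integer matrix of rank 12; reducing to Smith normal form yields diagonal entries (1,1,1,1,1,1,1,1,1,1,1,2).

Now H_k = ker ∂_k / im ∂_{k+1}, so:

  H_0: rank C_0 − rank ∂_1 = 7 − 6 = 1, and the invariant factors of ∂_1 are all 1, so H_0 = Z.
  H_1: rank ker ∂_1 − rank ∂_2 = (18 − 6) − 12 = 0, and ∂_2 has invariant factor 2 > 1, so H_1 = Z/2.
  H_2: rank ker ∂_2 − rank ∂_3 = (12 − 12) − 0 = 0, and there is no ∂_3, so H_2 = 0.

(K is a triangulation of the real projective plane RP^2.)

H_0 ≅ Z,  H_1 ≅ Z/2,  H_2 = 0.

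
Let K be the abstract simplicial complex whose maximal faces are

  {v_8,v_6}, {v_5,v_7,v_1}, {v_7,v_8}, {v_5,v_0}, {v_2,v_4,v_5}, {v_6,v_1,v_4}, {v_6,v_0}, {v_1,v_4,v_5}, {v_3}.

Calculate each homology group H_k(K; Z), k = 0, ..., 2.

We work with the vertex ordering v_0 < v_1 < v_2 < v_3 < v_4 < v_5 < v_6 < v_7 < v_8. The simplices of K, each written with vertices in increasing order, are:

  0-simplices (9): [v_0], [v_1], [v_2], [v_3], [v_4], [v_5], [v_6], [v_7], [v_8]
  1-simplices (13): [v_0,v_5], [v_0,v_6], [v_1,v_4], [v_1,v_5], [v_1,v_6], [v_1,v_7], [v_2,v_4], [v_2,v_5], [v_4,v_5], [v_4,v_6], [v_5,v_7], [v_6,v_8], [v_7,v_8]
  2-simplices (4): [v_1,v_4,v_5], [v_1,v_4,v_6], [v_1,v_5,v_7], [v_2,v_4,v_5]

so the chain groups are C_0 ≅ Z^9, C_1 ≅ Z^13, C_2 ≅ Z^4.

Boundary ∂_1: C_1 → C_0 is given by ∂[p,q] = [q] − [p].
The resulting 9×13 matrix has rank 7, and its Smith normal form has invariant factors (1,1,1,1,1,1,1).

Boundary ∂_2: C_2 → C_1 sends each 2-simplex [p,q,r] to [q,r] − [p,r] + [p,q]. For instance
  ∂[v_1,v_4,v_6] = [v_4,v_6] − [v_1,v_6] + [v_1,v_4],
  ∂[v_2,v_4,v_5] = [v_4,v_5] − [v_2,v_5] + [v_2,v_4].
This gives a 13×4 integer matrix of rank 4; reducing to Smith normal form yields diagonal entries (1,1,1,1).

Reading off H_k = ker ∂_k / im ∂_{k+1}:

  H_0: rank C_0 − rank ∂_1 = 9 − 7 = 2, and the invariant factors of ∂_1 are all 1, so H_0 = Z^2.
  H_1: rank ker ∂_1 − rank ∂_2 = (13 − 7) − 4 = 2, and the invariant factors of ∂_2 are all 1, so H_1 = Z^2.
  H_2: rank ker ∂_2 − rank ∂_3 = (4 − 4) − 0 = 0, and there is no ∂_3, so H_2 = 0.

As a check, the Euler characteristic is 9 − 13 + 4 = 0, which agrees with 2 − 2 + 0 = 0.

H_0 ≅ Z^2,  H_1 ≅ Z^2,  H_2 = 0.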